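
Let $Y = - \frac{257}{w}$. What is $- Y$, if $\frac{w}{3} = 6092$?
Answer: $\frac{257}{18276} \approx 0.014062$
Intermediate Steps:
$w = 18276$ ($w = 3 \cdot 6092 = 18276$)
$Y = - \frac{257}{18276} \approx -0.014062$
$- Y = \left(-1\right) \left(- \frac{257}{18276}\right) = \frac{257}{18276}$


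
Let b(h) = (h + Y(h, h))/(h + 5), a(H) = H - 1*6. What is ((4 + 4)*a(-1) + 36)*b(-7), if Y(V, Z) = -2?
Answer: -90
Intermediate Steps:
a(H) = -6 + H (a(H) = H - 6 = -6 + H)
b(h) = (-2 + h)/(5 + h) (b(h) = (h - 2)/(h + 5) = (-2 + h)/(5 + h))
((4 + 4)*a(-1) + 36)*b(-7) = ((4 + 4)*(-6 - 1) + 36)*((-2 - 7)/(5 - 7)) = (8*(-7) + 36)*(-9/(-2)) = (-56 + 36)*(-½*(-9)) = -20*9/2 = -90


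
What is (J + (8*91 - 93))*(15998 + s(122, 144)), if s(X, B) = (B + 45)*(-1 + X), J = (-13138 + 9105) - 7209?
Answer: -412262269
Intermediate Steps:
J = -11242 (J = -4033 - 7209 = -11242)
s(X, B) = (-1 + X)*(45 + B) (s(X, B) = (45 + B)*(-1 + X) = (-1 + X)*(45 + B))
(J + (8*91 - 93))*(15998 + s(122, 144)) = (-11242 + (8*91 - 93))*(15998 + (-45 - 1*144 + 45*122 + 144*122)) = (-11242 + (728 - 93))*(15998 + (-45 - 144 + 5490 + 17568)) = (-11242 + 635)*(15998 + 22869) = -10607*38867 = -412262269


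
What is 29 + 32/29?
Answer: 873/29 ≈ 30.103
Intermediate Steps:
29 + 32/29 = 873/29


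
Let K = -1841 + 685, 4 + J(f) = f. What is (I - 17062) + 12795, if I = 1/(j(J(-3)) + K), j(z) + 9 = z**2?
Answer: -4761973/1116 ≈ -4267.0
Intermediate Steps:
J(f) = -4 + f
K = -1156
j(z) = -9 + z**2
I = -1/1116 (I = 1/((-9 + (-4 - 3)**2) - 1156) = 1/((-9 + (-7)**2) - 1156) = 1/((-9 + 49) - 1156) = 1/(40 - 1156) = 1/(-1116) = -1/1116 ≈ -0.00089606)
(I - 17062) + 12795 = (-1/1116 - 17062) + 12795 = -19041193/1116 + 12795 = -4761973/1116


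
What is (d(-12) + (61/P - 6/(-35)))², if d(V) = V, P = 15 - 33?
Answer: 91910569/396900 ≈ 231.57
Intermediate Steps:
P = -18
(d(-12) + (61/P - 6/(-35)))² = (-12 + (61/(-18) - 6/(-35)))² = (-12 + (61*(-1/18) - 6*(-1/35)))² = (-12 + (-61/18 + 6/35))² = (-12 - 2027/630)² = (-9587/630)² = 91910569/396900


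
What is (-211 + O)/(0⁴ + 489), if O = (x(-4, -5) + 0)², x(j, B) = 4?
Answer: -65/163 ≈ -0.39877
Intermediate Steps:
O = 16 (O = (4 + 0)² = 4² = 16)
(-211 + O)/(0⁴ + 489) = (-211 + 16)/(0⁴ + 489) = -195/(0 + 489) = -195/489 = -195*1/489 = -65/163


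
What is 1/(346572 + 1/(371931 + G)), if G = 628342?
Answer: 1000273/346666614157 ≈ 2.8854e-6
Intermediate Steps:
1/(346572 + 1/(371931 + G)) = 1/(346572 + 1/(371931 + 628342)) = 1/(346572 + 1/1000273) = 1/(346666614157/1000273) = 1000273/346666614157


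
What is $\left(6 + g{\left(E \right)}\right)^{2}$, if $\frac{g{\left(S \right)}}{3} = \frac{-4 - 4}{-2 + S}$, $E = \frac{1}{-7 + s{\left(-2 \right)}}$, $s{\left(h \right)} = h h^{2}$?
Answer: $\frac{298116}{961} \approx 310.21$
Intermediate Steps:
$s{\left(h \right)} = h^{3}$
$E = - \frac{1}{15}$ ($E = \frac{1}{-7 + \left(-2\right)^{3}} = \frac{1}{-7 - 8} = \frac{1}{-15} = - \frac{1}{15} \approx -0.066667$)
$g{\left(S \right)} = - \frac{24}{-2 + S}$ ($g{\left(S \right)} = 3 \frac{-4 - 4}{-2 + S} = 3 \left(- \frac{8}{-2 + S}\right) = - \frac{24}{-2 + S}$)
$\left(6 + g{\left(E \right)}\right)^{2} = \left(6 - \frac{24}{-2 - \frac{1}{15}}\right)^{2} = \left(6 - \frac{24}{- \frac{31}{15}}\right)^{2} = \left(6 - - \frac{360}{31}\right)^{2} = \left(6 + \frac{360}{31}\right)^{2} = \left(\frac{546}{31}\right)^{2} = \frac{298116}{961}$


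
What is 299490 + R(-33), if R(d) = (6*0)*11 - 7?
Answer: 299483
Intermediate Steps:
R(d) = -7 (R(d) = 0*11 - 7 = 0 - 7 = -7)
299490 + R(-33) = 299490 - 7 = 299483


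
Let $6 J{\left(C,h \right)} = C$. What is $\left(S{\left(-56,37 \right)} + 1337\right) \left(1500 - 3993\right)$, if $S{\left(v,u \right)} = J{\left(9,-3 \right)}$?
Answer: $- \frac{6673761}{2} \approx -3.3369 \cdot 10^{6}$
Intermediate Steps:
$J{\left(C,h \right)} = \frac{C}{6}$
$S{\left(v,u \right)} = \frac{3}{2}$ ($S{\left(v,u \right)} = \frac{1}{6} \cdot 9 = \frac{3}{2}$)
$\left(S{\left(-56,37 \right)} + 1337\right) \left(1500 - 3993\right) = \left(\frac{3}{2} + 1337\right) \left(1500 - 3993\right) = \frac{2677}{2} \left(-2493\right) = - \frac{6673761}{2}$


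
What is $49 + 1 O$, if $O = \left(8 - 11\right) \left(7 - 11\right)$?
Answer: $61$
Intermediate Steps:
$O = 12$ ($O = \left(-3\right) \left(-4\right) = 12$)
$49 + 1 O = 49 + 1 \cdot 12 = 49 + 12 = 61$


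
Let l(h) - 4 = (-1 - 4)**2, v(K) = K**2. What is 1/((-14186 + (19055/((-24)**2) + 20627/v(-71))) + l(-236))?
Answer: -2903616/40998554305 ≈ -7.0822e-5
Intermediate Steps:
l(h) = 29 (l(h) = 4 + (-1 - 4)**2 = 4 + (-5)**2 = 4 + 25 = 29)
1/((-14186 + (19055/((-24)**2) + 20627/v(-71))) + l(-236)) = 1/((-14186 + (19055/((-24)**2) + 20627/((-71)**2))) + 29) = 1/((-14186 + (19055/576 + 20627/5041)) + 29) = 1/((-14186 + 107937407/2903616) + 29) = 1/(-41082759169/2903616 + 29) = 1/(-40998554305/2903616) = -2903616/40998554305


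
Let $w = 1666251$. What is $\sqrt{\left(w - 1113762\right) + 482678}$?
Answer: $\sqrt{1035167} \approx 1017.4$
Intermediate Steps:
$\sqrt{\left(w - 1113762\right) + 482678} = \sqrt{\left(1666251 - 1113762\right) + 482678} = \sqrt{552489 + 482678} = \sqrt{1035167}$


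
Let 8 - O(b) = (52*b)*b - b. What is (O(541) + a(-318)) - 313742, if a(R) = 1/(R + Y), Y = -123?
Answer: -6849878806/441 ≈ -1.5533e+7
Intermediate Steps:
O(b) = 8 + b - 52*b² (O(b) = 8 - ((52*b)*b - b) = 8 - (52*b² - b) = 8 - (-b + 52*b²) = 8 + (b - 52*b²) = 8 + b - 52*b²)
a(R) = 1/(-123 + R) (a(R) = 1/(R - 123) = 1/(-123 + R))
(O(541) + a(-318)) - 313742 = ((8 + 541 - 52*541²) + 1/(-123 - 318)) - 313742 = ((8 + 541 - 52*292681) + 1/(-441)) - 313742 = ((8 + 541 - 15219412) - 1/441) - 313742 = (-15218863 - 1/441) - 313742 = -6711518584/441 - 313742 = -6849878806/441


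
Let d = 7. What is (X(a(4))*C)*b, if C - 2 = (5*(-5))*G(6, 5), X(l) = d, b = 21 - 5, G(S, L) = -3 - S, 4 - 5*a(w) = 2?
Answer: 25424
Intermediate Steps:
a(w) = 2/5 (a(w) = 4/5 - 1/5*2 = 4/5 - 2/5 = 2/5)
b = 16
X(l) = 7
C = 227 (C = 2 + (5*(-5))*(-3 - 1*6) = 2 - 25*(-3 - 6) = 2 - 25*(-9) = 2 + 225 = 227)
(X(a(4))*C)*b = (7*227)*16 = 1589*16 = 25424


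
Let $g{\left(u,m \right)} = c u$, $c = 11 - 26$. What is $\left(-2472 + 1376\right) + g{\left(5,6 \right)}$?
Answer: $-1171$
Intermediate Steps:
$c = -15$
$g{\left(u,m \right)} = - 15 u$
$\left(-2472 + 1376\right) + g{\left(5,6 \right)} = \left(-2472 + 1376\right) - 75 = -1096 - 75 = -1171$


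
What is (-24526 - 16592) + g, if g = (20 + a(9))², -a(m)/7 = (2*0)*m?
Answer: -40718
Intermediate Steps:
a(m) = 0 (a(m) = -7*2*0*m = -0*m = -7*0 = 0)
g = 400 (g = (20 + 0)² = 20² = 400)
(-24526 - 16592) + g = (-24526 - 16592) + 400 = -41118 + 400 = -40718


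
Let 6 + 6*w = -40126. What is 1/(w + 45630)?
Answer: 3/116824 ≈ 2.5680e-5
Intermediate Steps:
w = -20066/3 (w = -1 + (⅙)*(-40126) = -1 - 20063/3 = -20066/3 ≈ -6688.7)
1/(w + 45630) = 1/(-20066/3 + 45630) = 1/(116824/3) = 3/116824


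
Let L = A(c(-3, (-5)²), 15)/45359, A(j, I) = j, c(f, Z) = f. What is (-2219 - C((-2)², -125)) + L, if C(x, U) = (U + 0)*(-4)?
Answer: -123331124/45359 ≈ -2719.0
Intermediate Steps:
C(x, U) = -4*U (C(x, U) = U*(-4) = -4*U)
L = -3/45359 ≈ -6.6139e-5
(-2219 - C((-2)², -125)) + L = (-2219 - (-4)*(-125)) - 3/45359 = (-2219 - 1*500) - 3/45359 = (-2219 - 500) - 3/45359 = -2719 - 3/45359 = -123331124/45359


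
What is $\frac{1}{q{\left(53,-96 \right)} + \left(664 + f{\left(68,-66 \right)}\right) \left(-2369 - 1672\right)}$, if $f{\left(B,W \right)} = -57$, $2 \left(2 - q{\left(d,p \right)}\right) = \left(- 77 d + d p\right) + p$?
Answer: $- \frac{2}{4896505} \approx -4.0845 \cdot 10^{-7}$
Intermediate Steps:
$q{\left(d,p \right)} = 2 - \frac{p}{2} + \frac{77 d}{2} - \frac{d p}{2}$ ($q{\left(d,p \right)} = 2 - \frac{\left(- 77 d + d p\right) + p}{2} = 2 - \frac{p - 77 d + d p}{2} = 2 - \left(\frac{p}{2} - \frac{77 d}{2} + \frac{d p}{2}\right) = 2 - \frac{p}{2} + \frac{77 d}{2} - \frac{d p}{2}$)
$\frac{1}{q{\left(53,-96 \right)} + \left(664 + f{\left(68,-66 \right)}\right) \left(-2369 - 1672\right)} = \frac{1}{\left(2 - -48 + \frac{77}{2} \cdot 53 - \frac{53}{2} \left(-96\right)\right) + \left(664 - 57\right) \left(-2369 - 1672\right)} = \frac{1}{\left(2 + 48 + \frac{4081}{2} + 2544\right) + 607 \left(-4041\right)} = \frac{1}{\frac{9269}{2} - 2452887} = \frac{1}{- \frac{4896505}{2}} = - \frac{2}{4896505}$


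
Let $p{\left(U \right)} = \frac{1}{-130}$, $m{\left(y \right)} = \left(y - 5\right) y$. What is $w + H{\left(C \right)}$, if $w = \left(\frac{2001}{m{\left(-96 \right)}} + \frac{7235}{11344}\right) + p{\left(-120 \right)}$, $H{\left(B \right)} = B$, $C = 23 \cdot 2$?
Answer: $\frac{6976137621}{148946720} \approx 46.836$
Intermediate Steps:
$m{\left(y \right)} = y \left(-5 + y\right)$ ($m{\left(y \right)} = \left(-5 + y\right) y = y \left(-5 + y\right)$)
$C = 46$
$p{\left(U \right)} = - \frac{1}{130}$
$w = \frac{124588501}{148946720}$ ($w = \left(\frac{2001}{\left(-96\right) \left(-5 - 96\right)} + \frac{7235}{11344}\right) - \frac{1}{130} = \left(\frac{2001}{\left(-96\right) \left(-101\right)} + 7235 \cdot \frac{1}{11344}\right) - \frac{1}{130} = \left(\frac{2001}{9696} + \frac{7235}{11344}\right) - \frac{1}{130} = \left(2001 \cdot \frac{1}{9696} + \frac{7235}{11344}\right) - \frac{1}{130} = \left(\frac{667}{3232} + \frac{7235}{11344}\right) - \frac{1}{130} = \frac{1934373}{2291488} - \frac{1}{130} = \frac{124588501}{148946720} \approx 0.83646$)
$w + H{\left(C \right)} = \frac{124588501}{148946720} + 46 = \frac{6976137621}{148946720}$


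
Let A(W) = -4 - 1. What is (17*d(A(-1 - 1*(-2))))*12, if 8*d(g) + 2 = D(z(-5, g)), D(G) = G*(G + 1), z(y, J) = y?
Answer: 459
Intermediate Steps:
D(G) = G*(1 + G)
A(W) = -5
d(g) = 9/4 (d(g) = -¼ + (-5*(1 - 5))/8 = -¼ + (-5*(-4))/8 = -¼ + (⅛)*20 = -¼ + 5/2 = 9/4)
(17*d(A(-1 - 1*(-2))))*12 = (17*(9/4))*12 = (153/4)*12 = 459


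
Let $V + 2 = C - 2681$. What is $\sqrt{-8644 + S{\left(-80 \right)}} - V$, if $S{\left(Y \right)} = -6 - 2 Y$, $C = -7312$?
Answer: $9995 + i \sqrt{8490} \approx 9995.0 + 92.141 i$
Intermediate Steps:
$V = -9995$ ($V = -2 - 9993 = -9995$)
$\sqrt{-8644 + S{\left(-80 \right)}} - V = \sqrt{-8644 - -154} - -9995 = \sqrt{-8644 + \left(-6 + 160\right)} + 9995 = \sqrt{-8644 + 154} + 9995 = \sqrt{-8490} + 9995 = i \sqrt{8490} + 9995 = 9995 + i \sqrt{8490}$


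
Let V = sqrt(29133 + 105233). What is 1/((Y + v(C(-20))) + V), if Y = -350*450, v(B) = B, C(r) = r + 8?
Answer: -78756/12404947889 - 23*sqrt(254)/24809895778 ≈ -6.3635e-6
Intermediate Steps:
C(r) = 8 + r
V = 23*sqrt(254) (V = sqrt(134366) = 23*sqrt(254) ≈ 366.56)
Y = -157500
1/((Y + v(C(-20))) + V) = 1/((-157500 + (8 - 20)) + 23*sqrt(254)) = 1/((-157500 - 12) + 23*sqrt(254)) = 1/(-157512 + 23*sqrt(254))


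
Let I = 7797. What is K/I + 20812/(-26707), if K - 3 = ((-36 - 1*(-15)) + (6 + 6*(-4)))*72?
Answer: -79061433/69411493 ≈ -1.1390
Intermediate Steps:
K = -2805 (K = 3 + ((-36 - 1*(-15)) + (6 + 6*(-4)))*72 = 3 + ((-36 + 15) + (6 - 24))*72 = 3 + (-21 - 18)*72 = 3 - 39*72 = 3 - 2808 = -2805)
K/I + 20812/(-26707) = -2805/7797 + 20812/(-26707) = -2805*1/7797 + 20812*(-1/26707) = -935/2599 - 20812/26707 = -79061433/69411493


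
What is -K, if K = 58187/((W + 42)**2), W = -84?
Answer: -58187/1764 ≈ -32.986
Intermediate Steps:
K = 58187/1764 (K = 58187/((-84 + 42)**2) = 58187/((-42)**2) = 58187/1764 ≈ 32.986)
-K = -1*58187/1764 = -58187/1764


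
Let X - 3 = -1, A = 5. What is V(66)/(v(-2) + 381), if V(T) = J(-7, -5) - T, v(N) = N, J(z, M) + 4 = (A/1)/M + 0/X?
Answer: -71/379 ≈ -0.18734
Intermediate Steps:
X = 2 (X = 3 - 1 = 2)
J(z, M) = -4 + 5/M (J(z, M) = -4 + ((5/1)/M + 0/2) = -4 + ((5*1)/M + 0*(½)) = -4 + (5/M + 0) = -4 + 5/M)
V(T) = -5 - T (V(T) = (-4 + 5/(-5)) - T = (-4 + 5*(-⅕)) - T = (-4 - 1) - T = -5 - T)
V(66)/(v(-2) + 381) = (-5 - 1*66)/(-2 + 381) = (-5 - 66)/379 = -71*1/379 = -71/379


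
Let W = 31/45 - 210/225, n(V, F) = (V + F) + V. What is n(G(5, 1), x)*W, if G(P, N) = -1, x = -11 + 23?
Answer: -22/9 ≈ -2.4444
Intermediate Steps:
x = 12
n(V, F) = F + 2*V (n(V, F) = (F + V) + V = F + 2*V)
W = -11/45 (W = 31*(1/45) - 210*1/225 = 31/45 - 14/15 = -11/45 ≈ -0.24444)
n(G(5, 1), x)*W = (12 + 2*(-1))*(-11/45) = (12 - 2)*(-11/45) = 10*(-11/45) = -22/9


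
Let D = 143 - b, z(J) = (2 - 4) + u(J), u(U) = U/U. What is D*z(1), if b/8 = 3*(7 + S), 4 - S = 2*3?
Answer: -23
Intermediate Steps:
u(U) = 1
S = -2 (S = 4 - 2*3 = 4 - 1*6 = 4 - 6 = -2)
z(J) = -1 (z(J) = (2 - 4) + 1 = -2 + 1 = -1)
b = 120 (b = 8*(3*(7 - 2)) = 8*(3*5) = 8*15 = 120)
D = 23 (D = 143 - 1*120 = 143 - 120 = 23)
D*z(1) = 23*(-1) = -23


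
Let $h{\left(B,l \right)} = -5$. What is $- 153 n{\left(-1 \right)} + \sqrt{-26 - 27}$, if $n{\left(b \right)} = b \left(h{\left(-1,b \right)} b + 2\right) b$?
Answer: $-1071 + i \sqrt{53} \approx -1071.0 + 7.2801 i$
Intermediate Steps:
$n{\left(b \right)} = b^{2} \left(2 - 5 b\right)$ ($n{\left(b \right)} = b \left(- 5 b + 2\right) b = b \left(2 - 5 b\right) b = b^{2} \left(2 - 5 b\right)$)
$- 153 n{\left(-1 \right)} + \sqrt{-26 - 27} = - 153 \left(-1\right)^{2} \left(2 - -5\right) + \sqrt{-26 - 27} = - 153 \cdot 1 \left(2 + 5\right) + \sqrt{-53} = - 153 \cdot 1 \cdot 7 + i \sqrt{53} = \left(-153\right) 7 + i \sqrt{53} = -1071 + i \sqrt{53}$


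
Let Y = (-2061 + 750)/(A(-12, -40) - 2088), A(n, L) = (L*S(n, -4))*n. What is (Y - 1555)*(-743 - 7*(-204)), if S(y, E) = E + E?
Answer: -110762445/104 ≈ -1.0650e+6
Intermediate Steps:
S(y, E) = 2*E
A(n, L) = -8*L*n (A(n, L) = (L*(2*(-4)))*n = (L*(-8))*n = (-8*L)*n = -8*L*n)
Y = 23/104 (Y = (-2061 + 750)/(-8*(-40)*(-12) - 2088) = -1311/(-3840 - 2088) = -1311/(-5928) = -1311*(-1/5928) = 23/104 ≈ 0.22115)
(Y - 1555)*(-743 - 7*(-204)) = (23/104 - 1555)*(-743 - 7*(-204)) = -161697*(-743 + 1428)/104 = -161697/104*685 = -110762445/104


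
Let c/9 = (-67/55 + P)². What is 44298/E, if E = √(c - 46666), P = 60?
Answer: -2436390*I*√47094049/47094049 ≈ -355.03*I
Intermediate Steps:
c = 94070601/3025 (c = 9*(-67/55 + 60)² = 9*(3233/55)² = 9*(10452289/3025) = 94070601/3025 ≈ 31098.)
E = I*√47094049/55 (E = √(94070601/3025 - 46666) = √(-47094049/3025) = I*√47094049/55 ≈ 124.77*I)
44298/E = 44298/((I*√47094049/55)) = 44298*(-55*I*√47094049/47094049) = -2436390*I*√47094049/47094049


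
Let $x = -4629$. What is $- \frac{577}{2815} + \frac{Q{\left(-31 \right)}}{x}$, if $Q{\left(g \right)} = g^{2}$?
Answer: $- \frac{5376148}{13030635} \approx -0.41258$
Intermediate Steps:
$- \frac{577}{2815} + \frac{Q{\left(-31 \right)}}{x} = - \frac{577}{2815} + \frac{\left(-31\right)^{2}}{-4629} = \left(-577\right) \frac{1}{2815} + 961 \left(- \frac{1}{4629}\right) = - \frac{577}{2815} - \frac{961}{4629} = - \frac{5376148}{13030635}$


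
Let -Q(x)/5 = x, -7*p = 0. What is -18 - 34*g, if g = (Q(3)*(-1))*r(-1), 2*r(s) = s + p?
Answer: 237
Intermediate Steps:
p = 0 (p = -⅐*0 = 0)
Q(x) = -5*x
r(s) = s/2 (r(s) = (s + 0)/2 = s/2)
g = -15/2 (g = (-5*3*(-1))*((½)*(-1)) = -15*(-1)*(-½) = 15*(-½) = -15/2 ≈ -7.5000)
-18 - 34*g = -18 - 34*(-15/2) = -18 + 255 = 237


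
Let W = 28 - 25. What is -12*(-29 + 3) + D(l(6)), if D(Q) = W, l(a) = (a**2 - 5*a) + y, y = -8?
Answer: 315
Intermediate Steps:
l(a) = -8 + a**2 - 5*a (l(a) = (a**2 - 5*a) - 8 = -8 + a**2 - 5*a)
W = 3
D(Q) = 3
-12*(-29 + 3) + D(l(6)) = -12*(-29 + 3) + 3 = -12*(-26) + 3 = 312 + 3 = 315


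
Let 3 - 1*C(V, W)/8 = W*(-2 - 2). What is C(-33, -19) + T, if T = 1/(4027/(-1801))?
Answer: -2353569/4027 ≈ -584.45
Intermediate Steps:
C(V, W) = 24 + 32*W (C(V, W) = 24 - 8*W*(-2 - 2) = 24 - 8*W*(-4) = 24 - (-32)*W = 24 + 32*W)
T = -1801/4027 (T = 1/(4027*(-1/1801)) = 1/(-4027/1801) = -1801/4027 ≈ -0.44723)
C(-33, -19) + T = (24 + 32*(-19)) - 1801/4027 = (24 - 608) - 1801/4027 = -584 - 1801/4027 = -2353569/4027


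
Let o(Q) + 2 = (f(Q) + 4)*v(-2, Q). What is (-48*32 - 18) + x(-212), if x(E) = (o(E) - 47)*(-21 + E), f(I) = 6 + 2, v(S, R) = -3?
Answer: 18251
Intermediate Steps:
f(I) = 8
o(Q) = -38 (o(Q) = -2 + (8 + 4)*(-3) = -2 + 12*(-3) = -2 - 36 = -38)
x(E) = 1785 - 85*E (x(E) = (-38 - 47)*(-21 + E) = -85*(-21 + E) = 1785 - 85*E)
(-48*32 - 18) + x(-212) = (-48*32 - 18) + (1785 - 85*(-212)) = (-1536 - 18) + (1785 + 18020) = -1554 + 19805 = 18251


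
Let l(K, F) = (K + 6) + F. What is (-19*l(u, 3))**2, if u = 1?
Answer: 36100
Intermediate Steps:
l(K, F) = 6 + F + K (l(K, F) = (6 + K) + F = 6 + F + K)
(-19*l(u, 3))**2 = (-19*(6 + 3 + 1))**2 = (-19*10)**2 = (-190)**2 = 36100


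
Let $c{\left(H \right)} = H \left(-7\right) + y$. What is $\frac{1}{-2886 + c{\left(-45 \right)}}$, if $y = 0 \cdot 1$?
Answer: $- \frac{1}{2571} \approx -0.00038895$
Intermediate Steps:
$y = 0$
$c{\left(H \right)} = - 7 H$ ($c{\left(H \right)} = H \left(-7\right) + 0 = - 7 H + 0 = - 7 H$)
$\frac{1}{-2886 + c{\left(-45 \right)}} = \frac{1}{-2886 - -315} = \frac{1}{-2886 + 315} = \frac{1}{-2571} = - \frac{1}{2571}$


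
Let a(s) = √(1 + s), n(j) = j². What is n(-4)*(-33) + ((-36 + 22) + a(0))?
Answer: -541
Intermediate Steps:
n(-4)*(-33) + ((-36 + 22) + a(0)) = (-4)²*(-33) + ((-36 + 22) + √(1 + 0)) = 16*(-33) + (-14 + √1) = -528 + (-14 + 1) = -528 - 13 = -541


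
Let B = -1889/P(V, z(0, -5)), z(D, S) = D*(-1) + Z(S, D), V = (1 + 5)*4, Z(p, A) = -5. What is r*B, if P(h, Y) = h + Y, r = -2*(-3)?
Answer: -11334/19 ≈ -596.53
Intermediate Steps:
V = 24 (V = 6*4 = 24)
r = 6
z(D, S) = -5 - D (z(D, S) = D*(-1) - 5 = -D - 5 = -5 - D)
P(h, Y) = Y + h
B = -1889/19 (B = -1889/((-5 - 1*0) + 24) = -1889/((-5 + 0) + 24) = -1889/(-5 + 24) = -1889/19 ≈ -99.421)
r*B = 6*(-1889/19) = -11334/19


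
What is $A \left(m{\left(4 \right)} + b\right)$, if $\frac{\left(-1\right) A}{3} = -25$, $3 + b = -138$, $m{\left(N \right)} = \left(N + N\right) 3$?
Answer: $-8775$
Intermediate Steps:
$m{\left(N \right)} = 6 N$ ($m{\left(N \right)} = 2 N 3 = 6 N$)
$b = -141$ ($b = -3 - 138 = -141$)
$A = 75$ ($A = \left(-3\right) \left(-25\right) = 75$)
$A \left(m{\left(4 \right)} + b\right) = 75 \left(6 \cdot 4 - 141\right) = 75 \left(24 - 141\right) = 75 \left(-117\right) = -8775$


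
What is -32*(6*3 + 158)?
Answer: -5632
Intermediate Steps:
-32*(6*3 + 158) = -32*(18 + 158) = -32*176 = -5632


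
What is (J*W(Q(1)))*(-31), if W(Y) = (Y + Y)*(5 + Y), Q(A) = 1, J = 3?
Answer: -1116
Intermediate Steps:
W(Y) = 2*Y*(5 + Y) (W(Y) = (2*Y)*(5 + Y) = 2*Y*(5 + Y))
(J*W(Q(1)))*(-31) = (3*(2*1*(5 + 1)))*(-31) = (3*(2*1*6))*(-31) = (3*12)*(-31) = 36*(-31) = -1116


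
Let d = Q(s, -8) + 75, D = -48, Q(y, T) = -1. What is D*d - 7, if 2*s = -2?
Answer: -3559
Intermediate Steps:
s = -1 (s = (½)*(-2) = -1)
d = 74 (d = -1 + 75 = 74)
D*d - 7 = -48*74 - 7 = -3552 - 7 = -3559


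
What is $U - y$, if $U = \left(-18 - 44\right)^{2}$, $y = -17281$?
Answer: $21125$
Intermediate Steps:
$U = 3844$ ($U = \left(-18 - 44\right)^{2} = \left(-62\right)^{2} = 3844$)
$U - y = 3844 - -17281 = 3844 + 17281 = 21125$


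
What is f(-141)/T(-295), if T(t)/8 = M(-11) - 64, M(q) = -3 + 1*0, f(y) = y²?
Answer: -19881/536 ≈ -37.091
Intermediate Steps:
M(q) = -3 (M(q) = -3 + 0 = -3)
T(t) = -536 (T(t) = 8*(-3 - 64) = 8*(-67) = -536)
f(-141)/T(-295) = (-141)²/(-536) = 19881*(-1/536) = -19881/536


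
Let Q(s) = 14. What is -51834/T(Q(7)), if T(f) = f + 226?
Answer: -8639/40 ≈ -215.98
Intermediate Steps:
T(f) = 226 + f
-51834/T(Q(7)) = -51834/(226 + 14) = -51834/240 = -51834*1/240 = -8639/40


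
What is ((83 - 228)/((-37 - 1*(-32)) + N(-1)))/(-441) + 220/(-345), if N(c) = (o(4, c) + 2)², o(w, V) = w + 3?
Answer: -488233/770868 ≈ -0.63336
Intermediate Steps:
o(w, V) = 3 + w
N(c) = 81 (N(c) = ((3 + 4) + 2)² = (7 + 2)² = 9² = 81)
((83 - 228)/((-37 - 1*(-32)) + N(-1)))/(-441) + 220/(-345) = ((83 - 228)/((-37 - 1*(-32)) + 81))/(-441) + 220/(-345) = -145/((-37 + 32) + 81)*(-1/441) + 220*(-1/345) = -145/(-5 + 81)*(-1/441) - 44/69 = -145/76*(-1/441) - 44/69 = 145/33516 - 44/69 = -488233/770868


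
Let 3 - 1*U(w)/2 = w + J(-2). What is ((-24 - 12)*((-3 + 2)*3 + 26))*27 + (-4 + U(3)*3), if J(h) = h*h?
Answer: -22384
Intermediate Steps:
J(h) = h**2
U(w) = -2 - 2*w (U(w) = 6 - 2*(w + (-2)**2) = 6 - 2*(w + 4) = 6 - 2*(4 + w) = 6 + (-8 - 2*w) = -2 - 2*w)
((-24 - 12)*((-3 + 2)*3 + 26))*27 + (-4 + U(3)*3) = ((-24 - 12)*((-3 + 2)*3 + 26))*27 + (-4 + (-2 - 2*3)*3) = -36*(-1*3 + 26)*27 + (-4 + (-2 - 6)*3) = -36*(-3 + 26)*27 + (-4 - 8*3) = -36*23*27 + (-4 - 24) = -828*27 - 28 = -22356 - 28 = -22384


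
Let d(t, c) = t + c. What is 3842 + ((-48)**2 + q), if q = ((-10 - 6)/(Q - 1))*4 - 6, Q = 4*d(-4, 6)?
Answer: 42916/7 ≈ 6130.9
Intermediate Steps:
d(t, c) = c + t
Q = 8 (Q = 4*(6 - 4) = 4*2 = 8)
q = -106/7 (q = ((-10 - 6)/(8 - 1))*4 - 6 = -16/7*4 - 6 = -64/7 - 6 = -106/7 ≈ -15.143)
3842 + ((-48)**2 + q) = 3842 + ((-48)**2 - 106/7) = 3842 + (2304 - 106/7) = 3842 + 16022/7 = 42916/7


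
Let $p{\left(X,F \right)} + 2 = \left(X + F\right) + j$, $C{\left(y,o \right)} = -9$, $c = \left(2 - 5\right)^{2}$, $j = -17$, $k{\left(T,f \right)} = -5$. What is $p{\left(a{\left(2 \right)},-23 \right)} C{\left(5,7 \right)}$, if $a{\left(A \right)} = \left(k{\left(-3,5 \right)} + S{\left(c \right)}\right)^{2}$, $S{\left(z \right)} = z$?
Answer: $234$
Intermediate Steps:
$c = 9$ ($c = \left(-3\right)^{2} = 9$)
$a{\left(A \right)} = 16$ ($a{\left(A \right)} = \left(-5 + 9\right)^{2} = 4^{2} = 16$)
$p{\left(X,F \right)} = -19 + F + X$ ($p{\left(X,F \right)} = -2 - \left(17 - F - X\right) = -2 + \left(-17 + F + X\right) = -19 + F + X$)
$p{\left(a{\left(2 \right)},-23 \right)} C{\left(5,7 \right)} = \left(-19 - 23 + 16\right) \left(-9\right) = \left(-26\right) \left(-9\right) = 234$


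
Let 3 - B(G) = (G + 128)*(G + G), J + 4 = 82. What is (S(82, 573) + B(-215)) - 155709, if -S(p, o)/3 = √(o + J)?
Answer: -193116 - 3*√651 ≈ -1.9319e+5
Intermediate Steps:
J = 78 (J = -4 + 82 = 78)
S(p, o) = -3*√(78 + o) (S(p, o) = -3*√(o + 78) = -3*√(78 + o))
B(G) = 3 - 2*G*(128 + G) (B(G) = 3 - (G + 128)*(G + G) = 3 - (128 + G)*2*G = 3 - 2*G*(128 + G))
(S(82, 573) + B(-215)) - 155709 = (-3*√(78 + 573) + (3 - 256*(-215) - 2*(-215)²)) - 155709 = (-3*√651 + (3 + 55040 - 2*46225)) - 155709 = (-3*√651 + (3 + 55040 - 92450)) - 155709 = (-3*√651 - 37407) - 155709 = (-37407 - 3*√651) - 155709 = -193116 - 3*√651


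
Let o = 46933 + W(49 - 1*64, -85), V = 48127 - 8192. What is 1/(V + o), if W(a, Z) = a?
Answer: 1/86853 ≈ 1.1514e-5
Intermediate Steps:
V = 39935
o = 46918 (o = 46933 + (49 - 1*64) = 46933 + (49 - 64) = 46933 - 15 = 46918)
1/(V + o) = 1/(39935 + 46918) = 1/86853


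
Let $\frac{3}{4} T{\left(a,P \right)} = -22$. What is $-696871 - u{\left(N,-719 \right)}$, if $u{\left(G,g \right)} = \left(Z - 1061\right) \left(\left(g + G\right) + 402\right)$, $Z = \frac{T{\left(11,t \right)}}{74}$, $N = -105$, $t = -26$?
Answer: $- \frac{127070611}{111} \approx -1.1448 \cdot 10^{6}$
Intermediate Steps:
$T{\left(a,P \right)} = - \frac{88}{3}$ ($T{\left(a,P \right)} = \frac{4}{3} \left(-22\right) = - \frac{88}{3}$)
$Z = - \frac{44}{111}$ ($Z = - \frac{88}{3 \cdot 74} = \left(- \frac{88}{3}\right) \frac{1}{74} = - \frac{44}{111} \approx -0.3964$)
$u{\left(G,g \right)} = - \frac{15787210}{37} - \frac{117815 G}{111} - \frac{117815 g}{111}$ ($u{\left(G,g \right)} = \left(- \frac{44}{111} - 1061\right) \left(\left(g + G\right) + 402\right) = - \frac{117815 \left(\left(G + g\right) + 402\right)}{111} = - \frac{117815 \left(402 + G + g\right)}{111} = - \frac{15787210}{37} - \frac{117815 G}{111} - \frac{117815 g}{111}$)
$-696871 - u{\left(N,-719 \right)} = -696871 - \left(- \frac{15787210}{37} - - \frac{4123525}{37} - - \frac{84708985}{111}\right) = -696871 - \left(- \frac{15787210}{37} + \frac{4123525}{37} + \frac{84708985}{111}\right) = -696871 - \frac{49717930}{111} = - \frac{127070611}{111}$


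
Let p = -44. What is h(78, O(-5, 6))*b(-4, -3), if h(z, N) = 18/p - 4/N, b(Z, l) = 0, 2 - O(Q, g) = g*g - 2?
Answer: 0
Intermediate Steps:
O(Q, g) = 4 - g² (O(Q, g) = 2 - (g*g - 2) = 2 - (g² - 2) = 2 - (-2 + g²) = 2 + (2 - g²) = 4 - g²)
h(z, N) = -9/22 - 4/N (h(z, N) = 18/(-44) - 4/N = 18*(-1/44) - 4/N = -9/22 - 4/N)
h(78, O(-5, 6))*b(-4, -3) = (-9/22 - 4/(4 - 1*6²))*0 = (-9/22 - 4/(4 - 1*36))*0 = (-9/22 - 4/(4 - 36))*0 = (-9/22 - 4/(-32))*0 = (-9/22 - 4*(-1/32))*0 = (-9/22 + ⅛)*0 = -25/88*0 = 0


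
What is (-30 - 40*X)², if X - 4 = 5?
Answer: 152100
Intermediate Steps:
X = 9 (X = 4 + 5 = 9)
(-30 - 40*X)² = (-30 - 40*9)² = (-30 - 5*72)² = (-30 - 360)² = (-390)² = 152100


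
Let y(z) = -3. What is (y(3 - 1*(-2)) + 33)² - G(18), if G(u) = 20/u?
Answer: 8090/9 ≈ 898.89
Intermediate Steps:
(y(3 - 1*(-2)) + 33)² - G(18) = (-3 + 33)² - 20/18 = 30² - 20/18 = 900 - 1*10/9 = 900 - 10/9 = 8090/9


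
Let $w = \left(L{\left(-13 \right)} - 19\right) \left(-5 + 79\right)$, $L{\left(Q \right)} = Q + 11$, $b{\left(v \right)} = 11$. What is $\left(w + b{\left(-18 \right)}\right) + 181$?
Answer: $-1362$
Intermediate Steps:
$L{\left(Q \right)} = 11 + Q$
$w = -1554$ ($w = \left(\left(11 - 13\right) - 19\right) \left(-5 + 79\right) = \left(-2 - 19\right) 74 = \left(-21\right) 74 = -1554$)
$\left(w + b{\left(-18 \right)}\right) + 181 = \left(-1554 + 11\right) + 181 = -1543 + 181 = -1362$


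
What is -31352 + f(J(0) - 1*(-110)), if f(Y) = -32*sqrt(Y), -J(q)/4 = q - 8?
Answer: -31352 - 32*sqrt(142) ≈ -31733.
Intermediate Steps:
J(q) = 32 - 4*q (J(q) = -4*(q - 8) = -4*(-8 + q) = 32 - 4*q)
-31352 + f(J(0) - 1*(-110)) = -31352 - 32*sqrt((32 - 4*0) - 1*(-110)) = -31352 - 32*sqrt((32 + 0) + 110) = -31352 - 32*sqrt(32 + 110) = -31352 - 32*sqrt(142)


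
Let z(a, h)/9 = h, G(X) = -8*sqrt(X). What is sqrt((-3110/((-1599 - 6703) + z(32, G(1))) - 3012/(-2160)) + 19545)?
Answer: sqrt(308406371267095)/125610 ≈ 139.81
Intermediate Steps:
z(a, h) = 9*h
sqrt((-3110/((-1599 - 6703) + z(32, G(1))) - 3012/(-2160)) + 19545) = sqrt((-3110/((-1599 - 6703) + 9*(-8*sqrt(1))) - 3012/(-2160)) + 19545) = sqrt((-3110/(-8302 + 9*(-8*1)) - 3012*(-1/2160)) + 19545) = sqrt((-3110/(-8302 + 9*(-8)) + 251/180) + 19545) = sqrt((-3110/(-8302 - 72) + 251/180) + 19545) = sqrt((-3110/(-8374) + 251/180) + 19545) = sqrt((-3110*(-1/8374) + 251/180) + 19545) = sqrt((1555/4187 + 251/180) + 19545) = sqrt(1330837/753660 + 19545) = sqrt(14731615537/753660) = sqrt(308406371267095)/125610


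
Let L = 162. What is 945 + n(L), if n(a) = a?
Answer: 1107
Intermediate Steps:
945 + n(L) = 945 + 162 = 1107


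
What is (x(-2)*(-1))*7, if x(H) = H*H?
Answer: -28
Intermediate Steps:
x(H) = H**2
(x(-2)*(-1))*7 = ((-2)**2*(-1))*7 = (4*(-1))*7 = -4*7 = -28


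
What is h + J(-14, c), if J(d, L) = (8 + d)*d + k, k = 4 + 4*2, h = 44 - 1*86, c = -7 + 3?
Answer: 54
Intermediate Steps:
c = -4
h = -42 (h = 44 - 86 = -42)
k = 12 (k = 4 + 8 = 12)
J(d, L) = 12 + d*(8 + d) (J(d, L) = (8 + d)*d + 12 = d*(8 + d) + 12 = 12 + d*(8 + d))
h + J(-14, c) = -42 + (12 + (-14)² + 8*(-14)) = -42 + (12 + 196 - 112) = -42 + 96 = 54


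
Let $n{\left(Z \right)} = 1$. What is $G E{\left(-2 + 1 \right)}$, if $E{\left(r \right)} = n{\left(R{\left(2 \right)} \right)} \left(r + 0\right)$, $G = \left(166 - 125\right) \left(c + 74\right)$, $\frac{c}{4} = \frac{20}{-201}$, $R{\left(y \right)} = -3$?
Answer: $- \frac{606554}{201} \approx -3017.7$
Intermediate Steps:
$c = - \frac{80}{201}$ ($c = 4 \frac{20}{-201} = 4 \cdot 20 \left(- \frac{1}{201}\right) = 4 \left(- \frac{20}{201}\right) = - \frac{80}{201} \approx -0.39801$)
$G = \frac{606554}{201}$ ($G = \left(166 - 125\right) \left(- \frac{80}{201} + 74\right) = 41 \cdot \frac{14794}{201} = \frac{606554}{201} \approx 3017.7$)
$E{\left(r \right)} = r$ ($E{\left(r \right)} = 1 \left(r + 0\right) = 1 r = r$)
$G E{\left(-2 + 1 \right)} = \frac{606554 \left(-2 + 1\right)}{201} = \frac{606554}{201} \left(-1\right) = - \frac{606554}{201}$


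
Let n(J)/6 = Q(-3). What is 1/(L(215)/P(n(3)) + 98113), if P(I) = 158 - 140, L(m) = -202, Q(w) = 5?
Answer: 9/882916 ≈ 1.0194e-5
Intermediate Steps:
n(J) = 30 (n(J) = 6*5 = 30)
P(I) = 18
1/(L(215)/P(n(3)) + 98113) = 1/(-202/18 + 98113) = 1/(-202*1/18 + 98113) = 1/(-101/9 + 98113) = 1/(882916/9) = 9/882916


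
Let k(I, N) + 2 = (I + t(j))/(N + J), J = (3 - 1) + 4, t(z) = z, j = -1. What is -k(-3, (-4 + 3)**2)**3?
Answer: 5832/343 ≈ 17.003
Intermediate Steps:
J = 6 (J = 2 + 4 = 6)
k(I, N) = -2 + (-1 + I)/(6 + N) (k(I, N) = -2 + (I - 1)/(N + 6) = -2 + (-1 + I)/(6 + N))
-k(-3, (-4 + 3)**2)**3 = -((-13 - 3 - 2*(-4 + 3)**2)/(6 + (-4 + 3)**2))**3 = -((-13 - 3 - 2*(-1)**2)/(6 + (-1)**2))**3 = -((-13 - 3 - 2*1)/(6 + 1))**3 = -((-13 - 3 - 2)/7)**3 = -((1/7)*(-18))**3 = -(-18/7)**3 = -1*(-5832/343) = 5832/343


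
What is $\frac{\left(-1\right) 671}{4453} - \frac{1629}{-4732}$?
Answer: $\frac{66865}{345436} \approx 0.19357$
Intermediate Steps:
$\frac{\left(-1\right) 671}{4453} - \frac{1629}{-4732} = \left(-671\right) \frac{1}{4453} - - \frac{1629}{4732} = - \frac{11}{73} + \frac{1629}{4732} = \frac{66865}{345436}$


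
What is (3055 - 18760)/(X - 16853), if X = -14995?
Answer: 5235/10616 ≈ 0.49312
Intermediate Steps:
(3055 - 18760)/(X - 16853) = (3055 - 18760)/(-14995 - 16853) = -15705/(-31848) = -15705*(-1/31848) = 5235/10616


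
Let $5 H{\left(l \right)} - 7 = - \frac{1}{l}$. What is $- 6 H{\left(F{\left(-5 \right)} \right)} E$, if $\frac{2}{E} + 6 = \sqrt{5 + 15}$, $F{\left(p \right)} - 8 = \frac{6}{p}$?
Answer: $\frac{2097}{340} + \frac{699 \sqrt{5}}{340} \approx 10.765$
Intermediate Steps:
$F{\left(p \right)} = 8 + \frac{6}{p}$
$E = \frac{2}{-6 + 2 \sqrt{5}}$ ($E = \frac{2}{-6 + \sqrt{5 + 15}} = \frac{2}{-6 + \sqrt{20}} = \frac{2}{-6 + 2 \sqrt{5}} \approx -1.309$)
$H{\left(l \right)} = \frac{7}{5} - \frac{1}{5 l}$ ($H{\left(l \right)} = \frac{7}{5} + \frac{\left(-1\right) \frac{1}{l}}{5} = \frac{7}{5} - \frac{1}{5 l}$)
$- 6 H{\left(F{\left(-5 \right)} \right)} E = - 6 \frac{-1 + 7 \left(8 + \frac{6}{-5}\right)}{5 \left(8 + \frac{6}{-5}\right)} \left(- \frac{3}{4} - \frac{\sqrt{5}}{4}\right) = - 6 \frac{-1 + 7 \left(8 + 6 \left(- \frac{1}{5}\right)\right)}{5 \left(8 + 6 \left(- \frac{1}{5}\right)\right)} \left(- \frac{3}{4} - \frac{\sqrt{5}}{4}\right) = - 6 \frac{-1 + 7 \left(8 - \frac{6}{5}\right)}{5 \left(8 - \frac{6}{5}\right)} \left(- \frac{3}{4} - \frac{\sqrt{5}}{4}\right) = - 6 \frac{-1 + 7 \cdot \frac{34}{5}}{5 \cdot \frac{34}{5}} \left(- \frac{3}{4} - \frac{\sqrt{5}}{4}\right) = - 6 \cdot \frac{1}{5} \cdot \frac{5}{34} \left(-1 + \frac{238}{5}\right) \left(- \frac{3}{4} - \frac{\sqrt{5}}{4}\right) = - 6 \cdot \frac{1}{5} \cdot \frac{5}{34} \cdot \frac{233}{5} \left(- \frac{3}{4} - \frac{\sqrt{5}}{4}\right) = \left(-6\right) \frac{233}{170} \left(- \frac{3}{4} - \frac{\sqrt{5}}{4}\right) = - \frac{699 \left(- \frac{3}{4} - \frac{\sqrt{5}}{4}\right)}{85} = \frac{2097}{340} + \frac{699 \sqrt{5}}{340}$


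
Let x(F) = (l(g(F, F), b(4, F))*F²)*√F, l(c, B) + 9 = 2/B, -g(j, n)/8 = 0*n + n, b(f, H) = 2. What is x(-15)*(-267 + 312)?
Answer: -81000*I*√15 ≈ -3.1371e+5*I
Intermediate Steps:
g(j, n) = -8*n (g(j, n) = -8*(0*n + n) = -8*(0 + n) = -8*n)
l(c, B) = -9 + 2/B
x(F) = -8*F^(5/2) (x(F) = ((-9 + 2/2)*F²)*√F = ((-9 + 2*(½))*F²)*√F = ((-9 + 1)*F²)*√F = (-8*F²)*√F = -8*F^(5/2))
x(-15)*(-267 + 312) = (-1800*I*√15)*(-267 + 312) = -1800*I*√15*45 = -81000*I*√15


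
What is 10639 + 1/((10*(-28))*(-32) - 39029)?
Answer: 319904090/30069 ≈ 10639.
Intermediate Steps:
10639 + 1/((10*(-28))*(-32) - 39029) = 10639 + 1/(-280*(-32) - 39029) = 10639 + 1/(8960 - 39029) = 10639 + 1/(-30069) = 10639 - 1/30069 = 319904090/30069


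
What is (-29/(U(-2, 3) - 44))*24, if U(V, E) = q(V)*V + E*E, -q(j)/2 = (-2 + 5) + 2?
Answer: 232/5 ≈ 46.400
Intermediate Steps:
q(j) = -10 (q(j) = -2*((-2 + 5) + 2) = -2*(3 + 2) = -2*5 = -10)
U(V, E) = E² - 10*V (U(V, E) = -10*V + E*E = -10*V + E² = E² - 10*V)
(-29/(U(-2, 3) - 44))*24 = (-29/((3² - 10*(-2)) - 44))*24 = (-29/((9 + 20) - 44))*24 = (-29/(29 - 44))*24 = (-29/(-15))*24 = -1/15*(-29)*24 = (29/15)*24 = 232/5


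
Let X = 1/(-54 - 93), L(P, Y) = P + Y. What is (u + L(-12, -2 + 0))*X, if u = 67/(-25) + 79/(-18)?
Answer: 9481/66150 ≈ 0.14333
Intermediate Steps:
X = -1/147 (X = 1/(-147) = -1/147 ≈ -0.0068027)
u = -3181/450 (u = 67*(-1/25) + 79*(-1/18) = -67/25 - 79/18 = -3181/450 ≈ -7.0689)
(u + L(-12, -2 + 0))*X = (-3181/450 + (-12 + (-2 + 0)))*(-1/147) = (-3181/450 + (-12 - 2))*(-1/147) = (-3181/450 - 14)*(-1/147) = -9481/450*(-1/147) = 9481/66150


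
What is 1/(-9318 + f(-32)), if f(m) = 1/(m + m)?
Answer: -64/596353 ≈ -0.00010732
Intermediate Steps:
f(m) = 1/(2*m)
1/(-9318 + f(-32)) = 1/(-9318 + (½)/(-32)) = 1/(-9318 + (½)*(-1/32)) = 1/(-9318 - 1/64) = 1/(-596353/64) = -64/596353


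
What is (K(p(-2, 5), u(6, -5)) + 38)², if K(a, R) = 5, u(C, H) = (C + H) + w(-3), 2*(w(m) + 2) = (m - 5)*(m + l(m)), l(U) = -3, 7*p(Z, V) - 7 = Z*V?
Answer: 1849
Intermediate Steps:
p(Z, V) = 1 + V*Z/7 (p(Z, V) = 1 + (Z*V)/7 = 1 + (V*Z)/7 = 1 + V*Z/7)
w(m) = -2 + (-5 + m)*(-3 + m)/2 (w(m) = -2 + ((m - 5)*(m - 3))/2 = -2 + ((-5 + m)*(-3 + m))/2 = -2 + (-5 + m)*(-3 + m)/2)
u(C, H) = 22 + C + H (u(C, H) = (C + H) + (11/2 + (½)*(-3)² - 4*(-3)) = (C + H) + (11/2 + (½)*9 + 12) = (C + H) + (11/2 + 9/2 + 12) = (C + H) + 22 = 22 + C + H)
(K(p(-2, 5), u(6, -5)) + 38)² = (5 + 38)² = 43² = 1849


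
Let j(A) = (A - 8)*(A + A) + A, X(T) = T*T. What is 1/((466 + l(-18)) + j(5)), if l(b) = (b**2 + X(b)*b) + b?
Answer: -1/5085 ≈ -0.00019666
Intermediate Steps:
X(T) = T**2
l(b) = b + b**2 + b**3 (l(b) = (b**2 + b**2*b) + b = (b**2 + b**3) + b = b + b**2 + b**3)
j(A) = A + 2*A*(-8 + A) (j(A) = (-8 + A)*(2*A) + A = 2*A*(-8 + A) + A = A + 2*A*(-8 + A))
1/((466 + l(-18)) + j(5)) = 1/((466 - 18*(1 - 18 + (-18)**2)) + 5*(-15 + 2*5)) = 1/((466 - 18*(1 - 18 + 324)) + 5*(-15 + 10)) = 1/((466 - 18*307) + 5*(-5)) = 1/((466 - 5526) - 25) = 1/(-5060 - 25) = 1/(-5085) = -1/5085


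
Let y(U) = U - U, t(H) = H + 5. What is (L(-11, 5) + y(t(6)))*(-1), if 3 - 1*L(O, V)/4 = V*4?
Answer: 68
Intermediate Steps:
L(O, V) = 12 - 16*V (L(O, V) = 12 - 4*V*4 = 12 - 16*V)
t(H) = 5 + H
y(U) = 0
(L(-11, 5) + y(t(6)))*(-1) = ((12 - 16*5) + 0)*(-1) = ((12 - 80) + 0)*(-1) = (-68 + 0)*(-1) = -68*(-1) = 68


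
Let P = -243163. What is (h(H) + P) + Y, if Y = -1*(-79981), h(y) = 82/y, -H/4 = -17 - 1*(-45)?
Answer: -9138233/56 ≈ -1.6318e+5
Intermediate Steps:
H = -112 (H = -4*(-17 - 1*(-45)) = -4*(-17 + 45) = -4*28 = -112)
Y = 79981
(h(H) + P) + Y = (82/(-112) - 243163) + 79981 = (82*(-1/112) - 243163) + 79981 = (-41/56 - 243163) + 79981 = -13617169/56 + 79981 = -9138233/56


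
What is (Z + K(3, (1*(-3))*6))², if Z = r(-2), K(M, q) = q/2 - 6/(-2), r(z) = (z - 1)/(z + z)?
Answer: 441/16 ≈ 27.563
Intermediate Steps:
r(z) = (-1 + z)/(2*z) (r(z) = (-1 + z)/((2*z)) = (-1 + z)*(1/(2*z)) = (-1 + z)/(2*z))
K(M, q) = 3 + q/2 (K(M, q) = q*(½) - 6*(-½) = q/2 + 3 = 3 + q/2)
Z = ¾ (Z = (½)*(-1 - 2)/(-2) = (½)*(-½)*(-3) = ¾ ≈ 0.75000)
(Z + K(3, (1*(-3))*6))² = (¾ + (3 + ((1*(-3))*6)/2))² = (¾ + (3 + (-3*6)/2))² = (¾ + (3 + (½)*(-18)))² = (¾ + (3 - 9))² = (¾ - 6)² = (-21/4)² = 441/16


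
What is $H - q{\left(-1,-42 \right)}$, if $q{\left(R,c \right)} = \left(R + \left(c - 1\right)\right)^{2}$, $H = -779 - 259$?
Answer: $-2974$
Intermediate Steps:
$H = -1038$ ($H = -779 - 259 = -1038$)
$q{\left(R,c \right)} = \left(-1 + R + c\right)^{2}$ ($q{\left(R,c \right)} = \left(R + \left(c - 1\right)\right)^{2} = \left(R + \left(-1 + c\right)\right)^{2} = \left(-1 + R + c\right)^{2}$)
$H - q{\left(-1,-42 \right)} = -1038 - \left(-1 - 1 - 42\right)^{2} = -1038 - \left(-44\right)^{2} = -1038 - 1936 = -2974$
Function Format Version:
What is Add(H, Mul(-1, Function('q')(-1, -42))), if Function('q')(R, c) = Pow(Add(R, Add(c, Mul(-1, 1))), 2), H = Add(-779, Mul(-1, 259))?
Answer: -2974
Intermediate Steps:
H = -1038 (H = Add(-779, -259) = -1038)
Function('q')(R, c) = Pow(Add(-1, R, c), 2) (Function('q')(R, c) = Pow(Add(R, Add(c, -1)), 2) = Pow(Add(R, Add(-1, c)), 2) = Pow(Add(-1, R, c), 2))
Add(H, Mul(-1, Function('q')(-1, -42))) = Add(-1038, Mul(-1, Pow(Add(-1, -1, -42), 2))) = Add(-1038, Mul(-1, Pow(-44, 2))) = Add(-1038, Mul(-1, 1936)) = Add(-1038, -1936) = -2974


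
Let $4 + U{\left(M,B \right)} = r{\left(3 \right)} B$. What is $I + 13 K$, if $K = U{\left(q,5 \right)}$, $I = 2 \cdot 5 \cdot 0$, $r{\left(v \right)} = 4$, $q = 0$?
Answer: $208$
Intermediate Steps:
$I = 0$ ($I = 10 \cdot 0 = 0$)
$U{\left(M,B \right)} = -4 + 4 B$
$K = 16$ ($K = -4 + 4 \cdot 5 = -4 + 20 = 16$)
$I + 13 K = 0 + 13 \cdot 16 = 0 + 208 = 208$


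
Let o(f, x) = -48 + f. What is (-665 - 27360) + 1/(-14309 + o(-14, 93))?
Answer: -402747276/14371 ≈ -28025.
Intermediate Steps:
(-665 - 27360) + 1/(-14309 + o(-14, 93)) = (-665 - 27360) + 1/(-14309 + (-48 - 14)) = -28025 + 1/(-14309 - 62) = -28025 + 1/(-14371) = -28025 - 1/14371 = -402747276/14371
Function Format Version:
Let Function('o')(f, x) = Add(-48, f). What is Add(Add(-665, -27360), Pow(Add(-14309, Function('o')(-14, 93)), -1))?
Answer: Rational(-402747276, 14371) ≈ -28025.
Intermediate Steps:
Add(Add(-665, -27360), Pow(Add(-14309, Function('o')(-14, 93)), -1)) = Add(Add(-665, -27360), Pow(Add(-14309, Add(-48, -14)), -1)) = Add(-28025, Pow(Add(-14309, -62), -1)) = Add(-28025, Pow(-14371, -1)) = Add(-28025, Rational(-1, 14371)) = Rational(-402747276, 14371)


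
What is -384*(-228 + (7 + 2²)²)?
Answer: 41088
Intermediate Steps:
-384*(-228 + (7 + 2²)²) = -384*(-228 + (7 + 4)²) = -384*(-228 + 11²) = -384*(-228 + 121) = -384*(-107) = 41088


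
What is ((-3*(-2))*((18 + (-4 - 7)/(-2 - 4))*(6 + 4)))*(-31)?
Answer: -36890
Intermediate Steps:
((-3*(-2))*((18 + (-4 - 7)/(-2 - 4))*(6 + 4)))*(-31) = (6*((18 - 11/(-6))*10))*(-31) = (6*((18 - 11*(-⅙))*10))*(-31) = (6*((18 + 11/6)*10))*(-31) = (6*((119/6)*10))*(-31) = (6*(595/3))*(-31) = 1190*(-31) = -36890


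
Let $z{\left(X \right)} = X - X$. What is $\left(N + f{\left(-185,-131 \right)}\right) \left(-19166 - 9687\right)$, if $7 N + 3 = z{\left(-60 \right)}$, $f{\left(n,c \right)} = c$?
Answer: $\frac{26544760}{7} \approx 3.7921 \cdot 10^{6}$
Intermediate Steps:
$z{\left(X \right)} = 0$
$N = - \frac{3}{7}$ ($N = - \frac{3}{7} + \frac{1}{7} \cdot 0 = - \frac{3}{7} + 0 = - \frac{3}{7} \approx -0.42857$)
$\left(N + f{\left(-185,-131 \right)}\right) \left(-19166 - 9687\right) = \left(- \frac{3}{7} - 131\right) \left(-19166 - 9687\right) = \left(- \frac{920}{7}\right) \left(-28853\right) = \frac{26544760}{7}$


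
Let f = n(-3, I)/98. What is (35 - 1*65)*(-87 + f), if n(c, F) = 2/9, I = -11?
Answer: 383660/147 ≈ 2609.9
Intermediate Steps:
n(c, F) = 2/9 (n(c, F) = 2*(⅑) = 2/9)
f = 1/441 (f = (2/9)/98 = (2/9)*(1/98) = 1/441 ≈ 0.0022676)
(35 - 1*65)*(-87 + f) = (35 - 1*65)*(-87 + 1/441) = (35 - 65)*(-38366/441) = -30*(-38366/441) = 383660/147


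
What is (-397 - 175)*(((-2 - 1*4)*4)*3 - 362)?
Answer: 248248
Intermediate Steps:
(-397 - 175)*(((-2 - 1*4)*4)*3 - 362) = -572*(((-2 - 4)*4)*3 - 362) = -572*(-6*4*3 - 362) = -572*(-24*3 - 362) = -572*(-72 - 362) = -572*(-434) = 248248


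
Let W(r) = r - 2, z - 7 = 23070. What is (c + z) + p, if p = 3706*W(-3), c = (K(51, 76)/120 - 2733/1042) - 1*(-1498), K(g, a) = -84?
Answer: 15738569/2605 ≈ 6041.7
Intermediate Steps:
z = 23077 (z = 7 + 23070 = 23077)
W(r) = -2 + r
c = 3893634/2605 (c = (-84/120 - 2733/1042) - 1*(-1498) = (-84*1/120 - 2733*1/1042) + 1498 = (-7/10 - 2733/1042) + 1498 = -8656/2605 + 1498 = 3893634/2605 ≈ 1494.7)
p = -18530 (p = 3706*(-2 - 3) = 3706*(-5) = -18530)
(c + z) + p = (3893634/2605 + 23077) - 18530 = 64009219/2605 - 18530 = 15738569/2605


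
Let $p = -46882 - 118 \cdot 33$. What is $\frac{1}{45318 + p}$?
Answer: $- \frac{1}{5458} \approx -0.00018322$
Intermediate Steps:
$p = -50776$ ($p = -46882 - 3894 = -50776$)
$\frac{1}{45318 + p} = \frac{1}{45318 - 50776} = \frac{1}{-5458} = - \frac{1}{5458}$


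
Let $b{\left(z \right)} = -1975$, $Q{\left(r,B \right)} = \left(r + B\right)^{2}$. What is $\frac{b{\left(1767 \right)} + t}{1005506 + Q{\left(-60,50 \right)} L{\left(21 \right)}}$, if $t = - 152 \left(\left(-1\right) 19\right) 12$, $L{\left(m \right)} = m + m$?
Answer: $\frac{32681}{1009706} \approx 0.032367$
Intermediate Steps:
$Q{\left(r,B \right)} = \left(B + r\right)^{2}$
$L{\left(m \right)} = 2 m$
$t = 34656$ ($t = \left(-152\right) \left(-19\right) 12 = 2888 \cdot 12 = 34656$)
$\frac{b{\left(1767 \right)} + t}{1005506 + Q{\left(-60,50 \right)} L{\left(21 \right)}} = \frac{-1975 + 34656}{1005506 + \left(50 - 60\right)^{2} \cdot 2 \cdot 21} = \frac{32681}{1005506 + \left(-10\right)^{2} \cdot 42} = \frac{32681}{1005506 + 100 \cdot 42} = \frac{32681}{1005506 + 4200} = \frac{32681}{1009706}$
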